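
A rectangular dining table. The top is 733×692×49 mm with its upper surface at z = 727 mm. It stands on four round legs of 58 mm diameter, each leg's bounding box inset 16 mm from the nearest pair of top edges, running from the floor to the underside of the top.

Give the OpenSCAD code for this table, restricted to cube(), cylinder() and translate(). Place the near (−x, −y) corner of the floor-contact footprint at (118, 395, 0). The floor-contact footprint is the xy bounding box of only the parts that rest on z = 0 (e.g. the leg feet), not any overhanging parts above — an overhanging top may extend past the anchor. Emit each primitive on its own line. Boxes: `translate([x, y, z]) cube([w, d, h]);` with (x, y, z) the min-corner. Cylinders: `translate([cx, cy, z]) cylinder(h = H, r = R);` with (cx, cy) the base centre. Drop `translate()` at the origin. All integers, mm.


// leg_h = 727 - 49 = 678
translate([102, 379, 678]) cube([733, 692, 49]);
translate([147, 424, 0]) cylinder(h = 678, r = 29);
translate([790, 424, 0]) cylinder(h = 678, r = 29);
translate([147, 1026, 0]) cylinder(h = 678, r = 29);
translate([790, 1026, 0]) cylinder(h = 678, r = 29);


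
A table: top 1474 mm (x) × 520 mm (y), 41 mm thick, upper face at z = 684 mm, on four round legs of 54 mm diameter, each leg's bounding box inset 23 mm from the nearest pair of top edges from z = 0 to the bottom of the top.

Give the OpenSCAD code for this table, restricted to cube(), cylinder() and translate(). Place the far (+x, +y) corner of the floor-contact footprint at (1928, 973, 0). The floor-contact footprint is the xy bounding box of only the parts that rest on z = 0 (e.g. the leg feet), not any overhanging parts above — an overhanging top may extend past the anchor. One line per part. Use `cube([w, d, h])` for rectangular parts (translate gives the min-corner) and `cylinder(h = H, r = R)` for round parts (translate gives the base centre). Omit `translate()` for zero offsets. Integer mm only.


translate([477, 476, 643]) cube([1474, 520, 41]);
translate([527, 526, 0]) cylinder(h = 643, r = 27);
translate([1901, 526, 0]) cylinder(h = 643, r = 27);
translate([527, 946, 0]) cylinder(h = 643, r = 27);
translate([1901, 946, 0]) cylinder(h = 643, r = 27);


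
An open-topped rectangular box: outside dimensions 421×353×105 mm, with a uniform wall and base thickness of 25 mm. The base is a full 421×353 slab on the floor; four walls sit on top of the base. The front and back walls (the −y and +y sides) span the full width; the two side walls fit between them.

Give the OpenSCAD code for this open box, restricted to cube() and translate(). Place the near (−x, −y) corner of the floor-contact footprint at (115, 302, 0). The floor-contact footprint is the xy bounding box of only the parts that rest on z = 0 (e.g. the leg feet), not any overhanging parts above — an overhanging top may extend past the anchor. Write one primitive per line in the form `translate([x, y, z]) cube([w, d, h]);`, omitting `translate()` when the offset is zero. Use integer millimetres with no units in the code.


translate([115, 302, 0]) cube([421, 353, 25]);
translate([115, 302, 25]) cube([421, 25, 80]);
translate([115, 630, 25]) cube([421, 25, 80]);
translate([115, 327, 25]) cube([25, 303, 80]);
translate([511, 327, 25]) cube([25, 303, 80]);


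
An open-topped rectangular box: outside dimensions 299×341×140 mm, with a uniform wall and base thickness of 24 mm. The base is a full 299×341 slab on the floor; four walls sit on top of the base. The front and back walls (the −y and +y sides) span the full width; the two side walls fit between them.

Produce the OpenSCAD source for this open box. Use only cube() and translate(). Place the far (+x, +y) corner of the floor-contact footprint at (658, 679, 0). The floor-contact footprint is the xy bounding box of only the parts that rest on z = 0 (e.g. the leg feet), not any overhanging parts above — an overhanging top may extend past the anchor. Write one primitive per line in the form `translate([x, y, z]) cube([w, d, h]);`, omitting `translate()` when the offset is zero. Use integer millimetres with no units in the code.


translate([359, 338, 0]) cube([299, 341, 24]);
translate([359, 338, 24]) cube([299, 24, 116]);
translate([359, 655, 24]) cube([299, 24, 116]);
translate([359, 362, 24]) cube([24, 293, 116]);
translate([634, 362, 24]) cube([24, 293, 116]);


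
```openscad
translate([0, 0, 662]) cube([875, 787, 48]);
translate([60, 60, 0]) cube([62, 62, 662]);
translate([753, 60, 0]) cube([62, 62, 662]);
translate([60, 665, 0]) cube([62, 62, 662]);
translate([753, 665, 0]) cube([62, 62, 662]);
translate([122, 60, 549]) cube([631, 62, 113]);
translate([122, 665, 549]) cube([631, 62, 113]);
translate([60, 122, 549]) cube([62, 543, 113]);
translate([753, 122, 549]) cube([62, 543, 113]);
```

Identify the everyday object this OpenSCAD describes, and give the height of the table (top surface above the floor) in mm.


A table. The table height is 710 mm.

A 875×787×48 slab sits at z = 662 on four 62 mm square posts — a table. The top surface is at 662 + 48 = 710 mm.


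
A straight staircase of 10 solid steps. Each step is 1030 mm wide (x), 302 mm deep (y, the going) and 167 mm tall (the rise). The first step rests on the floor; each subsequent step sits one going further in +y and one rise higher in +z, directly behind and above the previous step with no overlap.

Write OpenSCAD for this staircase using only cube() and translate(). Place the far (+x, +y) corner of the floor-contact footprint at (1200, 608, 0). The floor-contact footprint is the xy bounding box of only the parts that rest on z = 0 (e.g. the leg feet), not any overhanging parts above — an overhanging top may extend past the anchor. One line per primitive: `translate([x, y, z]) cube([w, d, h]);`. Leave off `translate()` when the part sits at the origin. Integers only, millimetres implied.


translate([170, 306, 0]) cube([1030, 302, 167]);
translate([170, 608, 167]) cube([1030, 302, 167]);
translate([170, 910, 334]) cube([1030, 302, 167]);
translate([170, 1212, 501]) cube([1030, 302, 167]);
translate([170, 1514, 668]) cube([1030, 302, 167]);
translate([170, 1816, 835]) cube([1030, 302, 167]);
translate([170, 2118, 1002]) cube([1030, 302, 167]);
translate([170, 2420, 1169]) cube([1030, 302, 167]);
translate([170, 2722, 1336]) cube([1030, 302, 167]);
translate([170, 3024, 1503]) cube([1030, 302, 167]);


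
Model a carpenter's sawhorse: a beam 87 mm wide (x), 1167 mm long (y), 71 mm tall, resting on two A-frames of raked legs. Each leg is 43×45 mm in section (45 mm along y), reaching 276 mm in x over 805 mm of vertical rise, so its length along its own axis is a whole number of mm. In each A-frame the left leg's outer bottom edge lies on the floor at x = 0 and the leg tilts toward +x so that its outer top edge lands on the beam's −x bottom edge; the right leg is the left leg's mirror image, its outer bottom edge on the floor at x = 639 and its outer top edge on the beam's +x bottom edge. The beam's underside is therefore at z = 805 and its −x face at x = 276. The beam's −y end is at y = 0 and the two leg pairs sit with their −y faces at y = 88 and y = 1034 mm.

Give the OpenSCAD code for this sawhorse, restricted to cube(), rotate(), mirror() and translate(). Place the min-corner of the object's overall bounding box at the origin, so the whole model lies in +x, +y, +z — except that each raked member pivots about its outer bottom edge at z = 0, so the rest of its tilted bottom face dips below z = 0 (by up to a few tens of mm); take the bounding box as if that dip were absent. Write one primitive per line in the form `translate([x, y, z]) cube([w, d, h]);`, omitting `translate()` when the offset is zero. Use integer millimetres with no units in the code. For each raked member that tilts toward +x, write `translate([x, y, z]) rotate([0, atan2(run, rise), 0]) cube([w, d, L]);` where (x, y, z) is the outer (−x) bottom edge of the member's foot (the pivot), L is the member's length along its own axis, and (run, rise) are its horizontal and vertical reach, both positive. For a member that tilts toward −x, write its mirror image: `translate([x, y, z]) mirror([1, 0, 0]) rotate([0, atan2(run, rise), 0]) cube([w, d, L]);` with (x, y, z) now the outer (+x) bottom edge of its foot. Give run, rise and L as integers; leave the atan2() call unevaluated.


// leg length = √(276² + 805²) = 851
// right-leg outer foot x = 2·276 + 87 = 639
// beam min-corner = (276, 0, 805)
translate([276, 0, 805]) cube([87, 1167, 71]);
translate([0, 88, 0]) rotate([0, atan2(276, 805), 0]) cube([43, 45, 851]);
translate([639, 88, 0]) mirror([1, 0, 0]) rotate([0, atan2(276, 805), 0]) cube([43, 45, 851]);
translate([0, 1034, 0]) rotate([0, atan2(276, 805), 0]) cube([43, 45, 851]);
translate([639, 1034, 0]) mirror([1, 0, 0]) rotate([0, atan2(276, 805), 0]) cube([43, 45, 851]);


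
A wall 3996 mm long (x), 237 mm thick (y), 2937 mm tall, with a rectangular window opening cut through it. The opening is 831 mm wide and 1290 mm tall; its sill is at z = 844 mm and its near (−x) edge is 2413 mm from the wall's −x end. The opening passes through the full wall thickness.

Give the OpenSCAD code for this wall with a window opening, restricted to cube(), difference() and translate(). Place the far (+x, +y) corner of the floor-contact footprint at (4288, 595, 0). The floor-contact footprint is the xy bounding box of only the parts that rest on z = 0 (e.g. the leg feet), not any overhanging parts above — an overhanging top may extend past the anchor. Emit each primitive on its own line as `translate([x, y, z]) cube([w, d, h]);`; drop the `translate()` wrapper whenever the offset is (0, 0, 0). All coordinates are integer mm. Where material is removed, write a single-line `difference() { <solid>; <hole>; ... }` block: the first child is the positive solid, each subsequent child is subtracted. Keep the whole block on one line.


difference() { translate([292, 358, 0]) cube([3996, 237, 2937]); translate([2705, 358, 844]) cube([831, 237, 1290]); }


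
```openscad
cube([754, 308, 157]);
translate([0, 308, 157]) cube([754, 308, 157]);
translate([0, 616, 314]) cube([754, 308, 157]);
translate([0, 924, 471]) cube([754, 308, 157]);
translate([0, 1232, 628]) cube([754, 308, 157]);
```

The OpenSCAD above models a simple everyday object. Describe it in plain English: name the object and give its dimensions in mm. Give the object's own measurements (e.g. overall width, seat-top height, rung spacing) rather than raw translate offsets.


A straight staircase of 5 solid steps. Each step is 754 mm wide (x), 308 mm deep (y, the going) and 157 mm tall (the rise). The first step rests on the floor; each subsequent step sits one going further in +y and one rise higher in +z, directly behind and above the previous step with no overlap.


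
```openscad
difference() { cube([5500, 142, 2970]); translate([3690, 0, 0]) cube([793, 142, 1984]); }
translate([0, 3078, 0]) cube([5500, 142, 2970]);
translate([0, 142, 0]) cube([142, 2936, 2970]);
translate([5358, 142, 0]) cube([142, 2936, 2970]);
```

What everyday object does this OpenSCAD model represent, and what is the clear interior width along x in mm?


A single room. The interior width is 5216 mm.

Four walls enclosing a rectangle with a door in the front wall — a room. Outside width 5500 minus two 142 mm walls gives 5216 mm.


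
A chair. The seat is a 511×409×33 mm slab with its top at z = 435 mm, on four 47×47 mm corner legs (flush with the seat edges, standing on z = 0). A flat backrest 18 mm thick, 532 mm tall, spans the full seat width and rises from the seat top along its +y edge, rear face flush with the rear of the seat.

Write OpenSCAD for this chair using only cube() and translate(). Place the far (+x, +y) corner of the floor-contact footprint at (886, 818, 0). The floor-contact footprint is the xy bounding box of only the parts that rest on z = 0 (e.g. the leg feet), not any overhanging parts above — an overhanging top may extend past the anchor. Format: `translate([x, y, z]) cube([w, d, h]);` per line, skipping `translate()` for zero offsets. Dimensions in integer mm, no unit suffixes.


translate([375, 409, 402]) cube([511, 409, 33]);
translate([375, 409, 0]) cube([47, 47, 402]);
translate([839, 409, 0]) cube([47, 47, 402]);
translate([375, 771, 0]) cube([47, 47, 402]);
translate([839, 771, 0]) cube([47, 47, 402]);
translate([375, 800, 435]) cube([511, 18, 532]);


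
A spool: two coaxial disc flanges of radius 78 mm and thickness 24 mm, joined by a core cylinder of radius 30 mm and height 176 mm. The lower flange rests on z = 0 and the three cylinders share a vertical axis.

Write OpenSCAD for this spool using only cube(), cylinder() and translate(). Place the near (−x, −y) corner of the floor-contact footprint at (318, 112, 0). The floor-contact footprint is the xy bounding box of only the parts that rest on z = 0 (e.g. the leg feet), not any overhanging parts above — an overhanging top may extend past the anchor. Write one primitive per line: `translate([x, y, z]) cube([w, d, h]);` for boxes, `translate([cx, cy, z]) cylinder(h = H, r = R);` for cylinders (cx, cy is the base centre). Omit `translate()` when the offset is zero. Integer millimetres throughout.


translate([396, 190, 0]) cylinder(h = 24, r = 78);
translate([396, 190, 24]) cylinder(h = 176, r = 30);
translate([396, 190, 200]) cylinder(h = 24, r = 78);


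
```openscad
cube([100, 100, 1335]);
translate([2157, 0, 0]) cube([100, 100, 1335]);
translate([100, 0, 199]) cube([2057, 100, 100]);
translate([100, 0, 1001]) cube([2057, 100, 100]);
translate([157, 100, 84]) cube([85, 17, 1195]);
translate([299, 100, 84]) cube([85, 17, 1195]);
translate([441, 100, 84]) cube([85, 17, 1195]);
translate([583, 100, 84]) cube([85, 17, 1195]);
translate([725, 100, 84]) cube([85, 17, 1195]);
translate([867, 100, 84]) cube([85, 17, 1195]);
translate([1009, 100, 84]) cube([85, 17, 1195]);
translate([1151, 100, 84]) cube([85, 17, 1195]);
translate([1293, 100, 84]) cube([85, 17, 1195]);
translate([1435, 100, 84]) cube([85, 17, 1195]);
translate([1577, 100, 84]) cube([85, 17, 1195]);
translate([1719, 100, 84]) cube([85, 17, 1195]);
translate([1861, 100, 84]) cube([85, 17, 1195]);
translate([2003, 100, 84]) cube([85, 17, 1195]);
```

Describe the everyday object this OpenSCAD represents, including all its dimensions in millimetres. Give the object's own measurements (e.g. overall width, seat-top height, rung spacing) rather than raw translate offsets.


A fence section. Two 100×100 mm posts, 1335 mm tall, stand on the floor with a clear span of 2057 mm between their inner faces. Two horizontal rails of 100×100 mm section span the gap between the posts with their undersides at z = 199 mm and z = 1001 mm, flush with the posts' −y face. 14 pickets, each 85 mm wide, 17 mm thick and 1195 mm tall, are fixed to the +y face of the rails with their bottoms at z = 84 mm, spaced across the span with a 57 mm gap after the −x post and between neighbouring pickets, with 69 mm left before the +x post.


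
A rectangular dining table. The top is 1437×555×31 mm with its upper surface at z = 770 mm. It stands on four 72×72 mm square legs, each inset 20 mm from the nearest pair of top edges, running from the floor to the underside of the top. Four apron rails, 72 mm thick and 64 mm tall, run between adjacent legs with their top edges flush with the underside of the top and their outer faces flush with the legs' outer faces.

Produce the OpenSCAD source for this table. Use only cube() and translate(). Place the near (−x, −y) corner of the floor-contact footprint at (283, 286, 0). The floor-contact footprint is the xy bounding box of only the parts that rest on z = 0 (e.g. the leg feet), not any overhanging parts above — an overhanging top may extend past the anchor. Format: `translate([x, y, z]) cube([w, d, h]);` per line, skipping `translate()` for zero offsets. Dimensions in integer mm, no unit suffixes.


// leg_h = 770 - 31 = 739
// apron z = 739 - 64 = 675
translate([263, 266, 739]) cube([1437, 555, 31]);
translate([283, 286, 0]) cube([72, 72, 739]);
translate([1608, 286, 0]) cube([72, 72, 739]);
translate([283, 729, 0]) cube([72, 72, 739]);
translate([1608, 729, 0]) cube([72, 72, 739]);
translate([355, 286, 675]) cube([1253, 72, 64]);
translate([355, 729, 675]) cube([1253, 72, 64]);
translate([283, 358, 675]) cube([72, 371, 64]);
translate([1608, 358, 675]) cube([72, 371, 64]);


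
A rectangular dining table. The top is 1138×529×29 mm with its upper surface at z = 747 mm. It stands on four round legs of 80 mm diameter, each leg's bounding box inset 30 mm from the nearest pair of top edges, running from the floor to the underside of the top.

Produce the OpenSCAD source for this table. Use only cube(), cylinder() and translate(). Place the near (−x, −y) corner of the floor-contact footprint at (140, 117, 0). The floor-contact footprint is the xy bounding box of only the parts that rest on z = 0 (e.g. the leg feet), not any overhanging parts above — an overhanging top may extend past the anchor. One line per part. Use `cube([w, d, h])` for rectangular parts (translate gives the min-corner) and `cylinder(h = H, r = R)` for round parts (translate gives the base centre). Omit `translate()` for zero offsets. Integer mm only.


// leg_h = 747 - 29 = 718
translate([110, 87, 718]) cube([1138, 529, 29]);
translate([180, 157, 0]) cylinder(h = 718, r = 40);
translate([1178, 157, 0]) cylinder(h = 718, r = 40);
translate([180, 546, 0]) cylinder(h = 718, r = 40);
translate([1178, 546, 0]) cylinder(h = 718, r = 40);


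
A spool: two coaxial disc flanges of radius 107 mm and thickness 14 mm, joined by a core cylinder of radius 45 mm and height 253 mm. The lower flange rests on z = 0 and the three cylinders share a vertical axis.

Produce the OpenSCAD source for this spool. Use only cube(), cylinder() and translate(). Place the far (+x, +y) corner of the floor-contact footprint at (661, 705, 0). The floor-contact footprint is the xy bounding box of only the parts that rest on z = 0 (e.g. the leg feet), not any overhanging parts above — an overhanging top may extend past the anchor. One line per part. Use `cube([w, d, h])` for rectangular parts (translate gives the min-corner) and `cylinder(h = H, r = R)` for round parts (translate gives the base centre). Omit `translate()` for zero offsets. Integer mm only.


translate([554, 598, 0]) cylinder(h = 14, r = 107);
translate([554, 598, 14]) cylinder(h = 253, r = 45);
translate([554, 598, 267]) cylinder(h = 14, r = 107);


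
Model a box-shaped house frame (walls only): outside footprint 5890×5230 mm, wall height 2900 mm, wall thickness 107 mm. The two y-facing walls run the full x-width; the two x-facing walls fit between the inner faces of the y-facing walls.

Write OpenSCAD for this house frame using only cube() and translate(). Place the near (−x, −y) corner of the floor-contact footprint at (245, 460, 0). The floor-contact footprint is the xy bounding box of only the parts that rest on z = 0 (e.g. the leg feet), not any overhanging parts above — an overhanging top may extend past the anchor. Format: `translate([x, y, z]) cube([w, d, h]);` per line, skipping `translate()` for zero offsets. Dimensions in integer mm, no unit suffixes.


translate([245, 460, 0]) cube([5890, 107, 2900]);
translate([245, 5583, 0]) cube([5890, 107, 2900]);
translate([245, 567, 0]) cube([107, 5016, 2900]);
translate([6028, 567, 0]) cube([107, 5016, 2900]);


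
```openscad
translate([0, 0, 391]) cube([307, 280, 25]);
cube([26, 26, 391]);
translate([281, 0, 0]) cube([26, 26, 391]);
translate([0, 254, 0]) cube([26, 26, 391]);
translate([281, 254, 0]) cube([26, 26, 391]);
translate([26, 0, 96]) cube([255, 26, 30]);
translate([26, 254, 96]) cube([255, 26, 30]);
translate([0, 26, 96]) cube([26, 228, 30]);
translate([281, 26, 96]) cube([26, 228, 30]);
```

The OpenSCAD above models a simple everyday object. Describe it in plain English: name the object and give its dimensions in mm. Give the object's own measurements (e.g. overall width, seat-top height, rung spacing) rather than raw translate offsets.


A four-legged stool. The seat is a 307×280×25 mm slab whose top surface is at z = 416 mm; four square legs, each 26×26 mm in cross-section, run from the floor (z = 0) to the underside of the seat, each flush with a corner of the seat. Four stretchers, 26 mm wide and 30 mm tall, connect adjacent legs with their undersides at z = 96 mm, each running between the inner faces of the legs it joins and aligned with the legs' outer faces on the other axis.


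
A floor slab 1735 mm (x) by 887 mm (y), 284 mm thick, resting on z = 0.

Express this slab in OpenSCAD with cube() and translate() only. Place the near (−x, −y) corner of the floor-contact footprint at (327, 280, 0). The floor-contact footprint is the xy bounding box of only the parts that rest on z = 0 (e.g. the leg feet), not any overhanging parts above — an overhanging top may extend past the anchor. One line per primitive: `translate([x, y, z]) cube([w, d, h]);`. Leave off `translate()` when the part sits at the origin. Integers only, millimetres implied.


translate([327, 280, 0]) cube([1735, 887, 284]);


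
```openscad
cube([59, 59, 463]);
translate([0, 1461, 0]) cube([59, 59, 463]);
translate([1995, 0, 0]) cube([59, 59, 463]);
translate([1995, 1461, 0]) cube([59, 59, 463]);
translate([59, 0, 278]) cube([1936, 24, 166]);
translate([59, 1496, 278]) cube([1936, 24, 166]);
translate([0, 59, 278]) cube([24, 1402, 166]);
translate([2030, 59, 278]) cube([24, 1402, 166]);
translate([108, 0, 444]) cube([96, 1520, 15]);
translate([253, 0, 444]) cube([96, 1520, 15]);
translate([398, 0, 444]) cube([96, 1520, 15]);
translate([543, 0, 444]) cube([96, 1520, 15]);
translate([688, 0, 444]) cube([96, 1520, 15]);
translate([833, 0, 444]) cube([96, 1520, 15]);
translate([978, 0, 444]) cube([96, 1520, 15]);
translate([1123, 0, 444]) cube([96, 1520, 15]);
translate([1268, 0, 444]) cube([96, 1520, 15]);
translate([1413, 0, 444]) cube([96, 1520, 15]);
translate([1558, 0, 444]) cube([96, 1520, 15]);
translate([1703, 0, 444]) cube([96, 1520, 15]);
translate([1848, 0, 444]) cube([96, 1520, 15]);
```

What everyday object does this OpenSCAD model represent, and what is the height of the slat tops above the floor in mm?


A bed frame. The slat-top height is 459 mm.

Four posts, four rails, and a row of slats — a bed frame. Slats sit on the rails at z = 278 + 166 = 444; with slat thickness 15, the top is 459 mm.


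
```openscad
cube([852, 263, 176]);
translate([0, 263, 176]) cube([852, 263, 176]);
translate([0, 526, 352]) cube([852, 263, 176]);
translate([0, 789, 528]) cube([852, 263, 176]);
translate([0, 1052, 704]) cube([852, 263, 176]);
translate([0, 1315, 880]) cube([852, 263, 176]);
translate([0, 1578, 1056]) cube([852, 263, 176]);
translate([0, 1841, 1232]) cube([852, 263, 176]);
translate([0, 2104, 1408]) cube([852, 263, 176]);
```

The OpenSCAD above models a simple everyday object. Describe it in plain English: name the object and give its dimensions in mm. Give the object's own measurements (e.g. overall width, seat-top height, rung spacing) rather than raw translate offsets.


A straight staircase of 9 solid steps. Each step is 852 mm wide (x), 263 mm deep (y, the going) and 176 mm tall (the rise). The first step rests on the floor; each subsequent step sits one going further in +y and one rise higher in +z, directly behind and above the previous step with no overlap.


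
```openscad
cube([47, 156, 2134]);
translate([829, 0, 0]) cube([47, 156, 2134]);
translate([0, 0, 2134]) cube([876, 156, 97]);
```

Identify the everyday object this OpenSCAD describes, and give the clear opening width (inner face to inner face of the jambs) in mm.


A door frame. The clear opening width is 782 mm.

Two 2134 mm tall posts with a header on top — a door frame. The left jamb is 47 mm wide at x = 0; the right jamb starts at x = 829. The clear opening is 829 − 47 = 782 mm.


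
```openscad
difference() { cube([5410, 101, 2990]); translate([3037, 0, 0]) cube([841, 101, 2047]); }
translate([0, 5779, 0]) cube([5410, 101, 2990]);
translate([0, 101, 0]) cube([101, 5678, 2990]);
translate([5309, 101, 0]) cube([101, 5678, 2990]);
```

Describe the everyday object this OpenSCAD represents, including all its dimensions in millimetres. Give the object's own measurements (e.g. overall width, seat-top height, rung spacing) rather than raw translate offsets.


A single room: four walls, each 2990 mm tall and 101 mm thick, enclosing an outside footprint 5410×5880 mm (x × y), no floor or roof. The front and back walls (−y and +y sides) run the full x-width; the side walls fit between their inner faces. A door opening 841 mm wide and 2047 mm tall is cut through the front wall from the floor up, its −x edge 3037 mm from the wall's −x end.


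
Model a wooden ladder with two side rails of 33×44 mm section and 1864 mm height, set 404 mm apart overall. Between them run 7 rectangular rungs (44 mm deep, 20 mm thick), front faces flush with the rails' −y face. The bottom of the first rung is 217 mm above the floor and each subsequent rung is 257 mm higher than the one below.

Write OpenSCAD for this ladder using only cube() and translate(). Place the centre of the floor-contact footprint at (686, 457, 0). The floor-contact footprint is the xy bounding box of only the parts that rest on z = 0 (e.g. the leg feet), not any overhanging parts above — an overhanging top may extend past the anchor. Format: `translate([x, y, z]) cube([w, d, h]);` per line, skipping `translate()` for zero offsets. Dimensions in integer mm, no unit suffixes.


translate([484, 435, 0]) cube([33, 44, 1864]);
translate([855, 435, 0]) cube([33, 44, 1864]);
translate([517, 435, 217]) cube([338, 44, 20]);
translate([517, 435, 474]) cube([338, 44, 20]);
translate([517, 435, 731]) cube([338, 44, 20]);
translate([517, 435, 988]) cube([338, 44, 20]);
translate([517, 435, 1245]) cube([338, 44, 20]);
translate([517, 435, 1502]) cube([338, 44, 20]);
translate([517, 435, 1759]) cube([338, 44, 20]);


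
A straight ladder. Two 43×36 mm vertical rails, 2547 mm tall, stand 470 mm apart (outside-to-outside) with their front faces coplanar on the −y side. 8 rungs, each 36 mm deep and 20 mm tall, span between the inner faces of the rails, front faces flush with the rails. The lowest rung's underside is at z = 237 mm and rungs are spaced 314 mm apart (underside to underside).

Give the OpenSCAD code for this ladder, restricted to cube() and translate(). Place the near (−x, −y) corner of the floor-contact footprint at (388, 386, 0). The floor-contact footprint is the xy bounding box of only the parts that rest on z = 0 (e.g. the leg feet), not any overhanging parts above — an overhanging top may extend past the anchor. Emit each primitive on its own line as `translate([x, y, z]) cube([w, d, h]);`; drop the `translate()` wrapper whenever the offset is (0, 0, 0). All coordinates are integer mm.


translate([388, 386, 0]) cube([43, 36, 2547]);
translate([815, 386, 0]) cube([43, 36, 2547]);
translate([431, 386, 237]) cube([384, 36, 20]);
translate([431, 386, 551]) cube([384, 36, 20]);
translate([431, 386, 865]) cube([384, 36, 20]);
translate([431, 386, 1179]) cube([384, 36, 20]);
translate([431, 386, 1493]) cube([384, 36, 20]);
translate([431, 386, 1807]) cube([384, 36, 20]);
translate([431, 386, 2121]) cube([384, 36, 20]);
translate([431, 386, 2435]) cube([384, 36, 20]);


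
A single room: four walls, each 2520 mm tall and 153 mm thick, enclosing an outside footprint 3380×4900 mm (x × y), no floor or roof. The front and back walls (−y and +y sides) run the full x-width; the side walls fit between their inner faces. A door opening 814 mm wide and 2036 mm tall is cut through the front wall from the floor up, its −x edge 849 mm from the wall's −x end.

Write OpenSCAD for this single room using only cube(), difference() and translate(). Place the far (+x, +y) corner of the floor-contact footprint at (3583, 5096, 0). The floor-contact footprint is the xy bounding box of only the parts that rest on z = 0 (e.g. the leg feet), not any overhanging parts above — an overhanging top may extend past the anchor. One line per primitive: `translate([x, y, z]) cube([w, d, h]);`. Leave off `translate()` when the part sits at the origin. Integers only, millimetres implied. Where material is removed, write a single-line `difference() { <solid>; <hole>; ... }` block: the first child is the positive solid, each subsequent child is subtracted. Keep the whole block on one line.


difference() { translate([203, 196, 0]) cube([3380, 153, 2520]); translate([1052, 196, 0]) cube([814, 153, 2036]); }
translate([203, 4943, 0]) cube([3380, 153, 2520]);
translate([203, 349, 0]) cube([153, 4594, 2520]);
translate([3430, 349, 0]) cube([153, 4594, 2520]);


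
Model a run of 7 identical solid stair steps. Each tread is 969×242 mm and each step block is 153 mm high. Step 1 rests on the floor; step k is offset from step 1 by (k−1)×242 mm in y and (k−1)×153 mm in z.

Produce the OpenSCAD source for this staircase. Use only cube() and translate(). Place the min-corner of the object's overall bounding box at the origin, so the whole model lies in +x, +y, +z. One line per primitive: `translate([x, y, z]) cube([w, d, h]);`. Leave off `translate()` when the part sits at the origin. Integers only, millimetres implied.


cube([969, 242, 153]);
translate([0, 242, 153]) cube([969, 242, 153]);
translate([0, 484, 306]) cube([969, 242, 153]);
translate([0, 726, 459]) cube([969, 242, 153]);
translate([0, 968, 612]) cube([969, 242, 153]);
translate([0, 1210, 765]) cube([969, 242, 153]);
translate([0, 1452, 918]) cube([969, 242, 153]);


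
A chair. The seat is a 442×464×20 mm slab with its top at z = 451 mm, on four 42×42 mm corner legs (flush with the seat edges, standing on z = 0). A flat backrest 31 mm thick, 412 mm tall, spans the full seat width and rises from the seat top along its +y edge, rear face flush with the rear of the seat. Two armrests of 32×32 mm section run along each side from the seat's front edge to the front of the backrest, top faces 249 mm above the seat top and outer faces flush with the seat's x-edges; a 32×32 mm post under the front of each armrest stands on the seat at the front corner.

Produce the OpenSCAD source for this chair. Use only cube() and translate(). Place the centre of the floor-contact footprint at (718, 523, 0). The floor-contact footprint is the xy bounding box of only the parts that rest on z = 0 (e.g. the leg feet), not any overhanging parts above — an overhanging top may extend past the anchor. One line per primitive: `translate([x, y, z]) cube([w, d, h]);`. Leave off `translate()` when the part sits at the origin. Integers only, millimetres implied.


translate([497, 291, 431]) cube([442, 464, 20]);
translate([497, 291, 0]) cube([42, 42, 431]);
translate([897, 291, 0]) cube([42, 42, 431]);
translate([497, 713, 0]) cube([42, 42, 431]);
translate([897, 713, 0]) cube([42, 42, 431]);
translate([497, 724, 451]) cube([442, 31, 412]);
translate([497, 291, 668]) cube([32, 433, 32]);
translate([907, 291, 668]) cube([32, 433, 32]);
translate([497, 291, 451]) cube([32, 32, 217]);
translate([907, 291, 451]) cube([32, 32, 217]);


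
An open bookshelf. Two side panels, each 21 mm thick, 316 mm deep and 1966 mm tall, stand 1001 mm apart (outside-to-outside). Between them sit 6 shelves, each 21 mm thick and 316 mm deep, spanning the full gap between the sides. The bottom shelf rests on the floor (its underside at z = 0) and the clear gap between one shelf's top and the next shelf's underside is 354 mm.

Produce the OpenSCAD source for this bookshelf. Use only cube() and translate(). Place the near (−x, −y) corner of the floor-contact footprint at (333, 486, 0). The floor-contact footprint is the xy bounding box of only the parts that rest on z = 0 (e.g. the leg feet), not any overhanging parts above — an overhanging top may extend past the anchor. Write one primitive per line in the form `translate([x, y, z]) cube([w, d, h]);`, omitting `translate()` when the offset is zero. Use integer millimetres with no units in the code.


translate([333, 486, 0]) cube([21, 316, 1966]);
translate([1313, 486, 0]) cube([21, 316, 1966]);
translate([354, 486, 0]) cube([959, 316, 21]);
translate([354, 486, 375]) cube([959, 316, 21]);
translate([354, 486, 750]) cube([959, 316, 21]);
translate([354, 486, 1125]) cube([959, 316, 21]);
translate([354, 486, 1500]) cube([959, 316, 21]);
translate([354, 486, 1875]) cube([959, 316, 21]);


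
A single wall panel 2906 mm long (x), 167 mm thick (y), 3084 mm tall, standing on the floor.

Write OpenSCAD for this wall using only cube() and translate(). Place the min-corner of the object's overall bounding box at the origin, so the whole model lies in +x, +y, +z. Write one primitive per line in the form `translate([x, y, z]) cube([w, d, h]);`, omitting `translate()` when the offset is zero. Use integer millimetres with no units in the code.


cube([2906, 167, 3084]);


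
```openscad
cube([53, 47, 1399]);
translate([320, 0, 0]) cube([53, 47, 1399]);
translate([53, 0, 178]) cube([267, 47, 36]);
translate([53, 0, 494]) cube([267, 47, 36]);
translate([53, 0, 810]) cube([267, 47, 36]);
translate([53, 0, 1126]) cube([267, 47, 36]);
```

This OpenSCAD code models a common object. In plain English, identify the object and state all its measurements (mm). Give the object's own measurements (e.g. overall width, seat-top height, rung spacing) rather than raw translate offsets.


A straight ladder. Two 53×47 mm vertical rails, 1399 mm tall, stand 373 mm apart (outside-to-outside) with their front faces coplanar on the −y side. 4 rungs, each 47 mm deep and 36 mm tall, span between the inner faces of the rails, front faces flush with the rails. The lowest rung's underside is at z = 178 mm and rungs are spaced 316 mm apart (underside to underside).


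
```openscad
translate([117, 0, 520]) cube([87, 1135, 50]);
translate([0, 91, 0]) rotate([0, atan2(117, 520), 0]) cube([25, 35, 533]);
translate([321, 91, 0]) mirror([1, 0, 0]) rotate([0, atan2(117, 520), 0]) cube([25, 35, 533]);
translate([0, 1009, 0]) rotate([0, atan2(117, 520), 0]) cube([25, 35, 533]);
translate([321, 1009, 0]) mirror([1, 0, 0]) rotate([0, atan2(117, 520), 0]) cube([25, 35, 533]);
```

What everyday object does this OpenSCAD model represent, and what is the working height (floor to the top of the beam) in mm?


A sawhorse. The overall height is 570 mm.

A beam across two mirrored pairs of raked legs — a sawhorse. The beam's underside is at z = 520 (matching the legs' vertical rise in atan2(117, 520)) and the beam is 50 mm tall, so its top is at 520 + 50 = 570 mm. The raked legs top out at the beam's underside, so that is the highest point.


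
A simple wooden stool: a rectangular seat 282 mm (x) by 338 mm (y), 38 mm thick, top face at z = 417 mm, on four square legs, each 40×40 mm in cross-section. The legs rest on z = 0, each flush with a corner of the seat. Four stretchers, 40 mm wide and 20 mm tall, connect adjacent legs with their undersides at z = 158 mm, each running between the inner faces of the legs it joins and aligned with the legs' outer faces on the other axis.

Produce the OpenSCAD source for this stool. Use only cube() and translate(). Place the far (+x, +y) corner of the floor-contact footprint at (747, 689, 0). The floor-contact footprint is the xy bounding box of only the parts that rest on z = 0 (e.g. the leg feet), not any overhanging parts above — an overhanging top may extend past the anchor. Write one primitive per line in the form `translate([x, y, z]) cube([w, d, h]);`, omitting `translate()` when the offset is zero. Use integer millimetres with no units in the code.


translate([465, 351, 379]) cube([282, 338, 38]);
translate([465, 351, 0]) cube([40, 40, 379]);
translate([707, 351, 0]) cube([40, 40, 379]);
translate([465, 649, 0]) cube([40, 40, 379]);
translate([707, 649, 0]) cube([40, 40, 379]);
translate([505, 351, 158]) cube([202, 40, 20]);
translate([505, 649, 158]) cube([202, 40, 20]);
translate([465, 391, 158]) cube([40, 258, 20]);
translate([707, 391, 158]) cube([40, 258, 20]);


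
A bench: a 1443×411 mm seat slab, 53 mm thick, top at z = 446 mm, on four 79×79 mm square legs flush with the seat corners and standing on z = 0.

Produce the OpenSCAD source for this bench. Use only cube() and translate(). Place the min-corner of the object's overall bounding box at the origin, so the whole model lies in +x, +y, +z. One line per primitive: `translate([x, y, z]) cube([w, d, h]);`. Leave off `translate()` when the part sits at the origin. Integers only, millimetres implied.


translate([0, 0, 393]) cube([1443, 411, 53]);
cube([79, 79, 393]);
translate([0, 332, 0]) cube([79, 79, 393]);
translate([1364, 0, 0]) cube([79, 79, 393]);
translate([1364, 332, 0]) cube([79, 79, 393]);


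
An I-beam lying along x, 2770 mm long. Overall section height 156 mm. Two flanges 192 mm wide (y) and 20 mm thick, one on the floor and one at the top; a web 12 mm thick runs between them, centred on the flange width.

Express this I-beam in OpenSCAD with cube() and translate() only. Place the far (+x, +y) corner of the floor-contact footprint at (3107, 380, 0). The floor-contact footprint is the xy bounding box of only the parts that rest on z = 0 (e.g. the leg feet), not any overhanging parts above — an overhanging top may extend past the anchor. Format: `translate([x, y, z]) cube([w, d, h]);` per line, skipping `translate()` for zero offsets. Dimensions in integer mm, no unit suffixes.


translate([337, 188, 0]) cube([2770, 192, 20]);
translate([337, 278, 20]) cube([2770, 12, 116]);
translate([337, 188, 136]) cube([2770, 192, 20]);


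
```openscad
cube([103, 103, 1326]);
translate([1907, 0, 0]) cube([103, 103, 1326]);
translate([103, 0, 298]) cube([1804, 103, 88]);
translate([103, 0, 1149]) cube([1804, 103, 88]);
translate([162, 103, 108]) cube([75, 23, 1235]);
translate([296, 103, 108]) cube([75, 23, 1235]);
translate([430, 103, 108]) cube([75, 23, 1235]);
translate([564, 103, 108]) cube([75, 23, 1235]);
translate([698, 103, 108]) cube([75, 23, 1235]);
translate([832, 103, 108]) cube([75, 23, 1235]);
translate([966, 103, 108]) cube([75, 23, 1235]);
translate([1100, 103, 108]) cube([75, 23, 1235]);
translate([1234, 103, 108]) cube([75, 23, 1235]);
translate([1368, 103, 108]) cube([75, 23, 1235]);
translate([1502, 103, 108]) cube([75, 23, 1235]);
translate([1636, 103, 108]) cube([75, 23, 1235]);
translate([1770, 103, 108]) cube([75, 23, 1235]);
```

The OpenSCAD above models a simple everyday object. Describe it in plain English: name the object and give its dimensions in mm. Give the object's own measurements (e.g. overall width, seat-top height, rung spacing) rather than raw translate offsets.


A fence section. Two 103×103 mm posts, 1326 mm tall, stand on the floor with a clear span of 1804 mm between their inner faces. Two horizontal rails of 103×88 mm section span the gap between the posts with their undersides at z = 298 mm and z = 1149 mm, flush with the posts' −y face. 13 pickets, each 75 mm wide, 23 mm thick and 1235 mm tall, are fixed to the +y face of the rails with their bottoms at z = 108 mm, spaced across the span with a 59 mm gap after the −x post and between neighbouring pickets, with 62 mm left before the +x post.


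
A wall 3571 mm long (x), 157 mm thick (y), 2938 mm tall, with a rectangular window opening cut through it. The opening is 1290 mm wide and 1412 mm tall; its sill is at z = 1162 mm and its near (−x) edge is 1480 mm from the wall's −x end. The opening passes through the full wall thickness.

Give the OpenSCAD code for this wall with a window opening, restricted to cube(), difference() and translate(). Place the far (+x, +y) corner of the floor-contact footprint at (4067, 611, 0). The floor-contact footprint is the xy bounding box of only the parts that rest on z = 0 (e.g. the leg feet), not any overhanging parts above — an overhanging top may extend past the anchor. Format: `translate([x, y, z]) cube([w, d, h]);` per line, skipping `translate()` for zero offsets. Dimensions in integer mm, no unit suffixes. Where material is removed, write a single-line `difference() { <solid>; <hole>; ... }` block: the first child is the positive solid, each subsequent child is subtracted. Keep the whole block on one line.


difference() { translate([496, 454, 0]) cube([3571, 157, 2938]); translate([1976, 454, 1162]) cube([1290, 157, 1412]); }
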